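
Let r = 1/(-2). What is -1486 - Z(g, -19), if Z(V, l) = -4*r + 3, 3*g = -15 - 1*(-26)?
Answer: -1491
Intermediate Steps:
r = -1/2 ≈ -0.50000
g = 11/3 (g = (-15 - 1*(-26))/3 = (-15 + 26)/3 = (1/3)*11 = 11/3 ≈ 3.6667)
Z(V, l) = 5 (Z(V, l) = -4*(-1/2) + 3 = 2 + 3 = 5)
-1486 - Z(g, -19) = -1486 - 1*5 = -1486 - 5 = -1491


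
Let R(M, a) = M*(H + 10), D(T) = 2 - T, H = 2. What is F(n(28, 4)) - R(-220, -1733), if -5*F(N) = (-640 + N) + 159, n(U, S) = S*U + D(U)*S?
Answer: 13673/5 ≈ 2734.6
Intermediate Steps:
R(M, a) = 12*M (R(M, a) = M*(2 + 10) = M*12 = 12*M)
n(U, S) = S*U + S*(2 - U) (n(U, S) = S*U + (2 - U)*S = S*U + S*(2 - U))
F(N) = 481/5 - N/5 (F(N) = -((-640 + N) + 159)/5 = -(-481 + N)/5 = 481/5 - N/5)
F(n(28, 4)) - R(-220, -1733) = (481/5 - 2*4/5) - 12*(-220) = (481/5 - ⅕*8) - 1*(-2640) = (481/5 - 8/5) + 2640 = 473/5 + 2640 = 13673/5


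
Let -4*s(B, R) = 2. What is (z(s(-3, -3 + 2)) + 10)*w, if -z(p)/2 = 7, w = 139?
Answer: -556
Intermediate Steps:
s(B, R) = -1/2 (s(B, R) = -1/4*2 = -1/2)
z(p) = -14 (z(p) = -2*7 = -14)
(z(s(-3, -3 + 2)) + 10)*w = (-14 + 10)*139 = -4*139 = -556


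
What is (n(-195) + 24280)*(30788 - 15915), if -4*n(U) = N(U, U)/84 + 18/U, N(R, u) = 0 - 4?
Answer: 1971698603143/5460 ≈ 3.6112e+8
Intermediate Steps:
N(R, u) = -4
n(U) = 1/84 - 9/(2*U) (n(U) = -(-4/84 + 18/U)/4 = -(-4*1/84 + 18/U)/4 = -(-1/21 + 18/U)/4 = 1/84 - 9/(2*U))
(n(-195) + 24280)*(30788 - 15915) = ((1/84)*(-378 - 195)/(-195) + 24280)*(30788 - 15915) = ((1/84)*(-1/195)*(-573) + 24280)*14873 = (191/5460 + 24280)*14873 = (132568991/5460)*14873 = 1971698603143/5460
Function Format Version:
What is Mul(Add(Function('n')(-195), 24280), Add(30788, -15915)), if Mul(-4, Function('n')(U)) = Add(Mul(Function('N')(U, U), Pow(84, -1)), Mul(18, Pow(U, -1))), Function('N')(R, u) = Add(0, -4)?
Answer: Rational(1971698603143, 5460) ≈ 3.6112e+8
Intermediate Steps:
Function('N')(R, u) = -4
Function('n')(U) = Add(Rational(1, 84), Mul(Rational(-9, 2), Pow(U, -1))) (Function('n')(U) = Mul(Rational(-1, 4), Add(Mul(-4, Pow(84, -1)), Mul(18, Pow(U, -1)))) = Mul(Rational(-1, 4), Add(Mul(-4, Rational(1, 84)), Mul(18, Pow(U, -1)))) = Mul(Rational(-1, 4), Add(Rational(-1, 21), Mul(18, Pow(U, -1)))) = Add(Rational(1, 84), Mul(Rational(-9, 2), Pow(U, -1))))
Mul(Add(Function('n')(-195), 24280), Add(30788, -15915)) = Mul(Add(Mul(Rational(1, 84), Pow(-195, -1), Add(-378, -195)), 24280), Add(30788, -15915)) = Mul(Add(Mul(Rational(1, 84), Rational(-1, 195), -573), 24280), 14873) = Mul(Add(Rational(191, 5460), 24280), 14873) = Mul(Rational(132568991, 5460), 14873) = Rational(1971698603143, 5460)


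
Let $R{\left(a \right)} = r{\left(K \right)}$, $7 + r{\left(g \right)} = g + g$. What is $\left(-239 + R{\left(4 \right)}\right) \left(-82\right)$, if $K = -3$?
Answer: $20664$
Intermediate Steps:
$r{\left(g \right)} = -7 + 2 g$ ($r{\left(g \right)} = -7 + \left(g + g\right) = -7 + 2 g$)
$R{\left(a \right)} = -13$ ($R{\left(a \right)} = -7 + 2 \left(-3\right) = -7 - 6 = -13$)
$\left(-239 + R{\left(4 \right)}\right) \left(-82\right) = \left(-239 - 13\right) \left(-82\right) = \left(-252\right) \left(-82\right) = 20664$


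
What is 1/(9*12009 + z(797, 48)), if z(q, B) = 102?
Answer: 1/108183 ≈ 9.2436e-6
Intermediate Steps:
1/(9*12009 + z(797, 48)) = 1/(9*12009 + 102) = 1/(108081 + 102) = 1/108183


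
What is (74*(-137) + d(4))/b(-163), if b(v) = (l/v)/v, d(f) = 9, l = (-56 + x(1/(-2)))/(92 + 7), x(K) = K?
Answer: 53285245398/113 ≈ 4.7155e+8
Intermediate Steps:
l = -113/198 (l = (-56 + 1/(-2))/(92 + 7) = (-56 - ½)/99 = -113/2*1/99 = -113/198 ≈ -0.57071)
b(v) = -113/(198*v²) (b(v) = (-113/(198*v))/v = -113/(198*v²))
(74*(-137) + d(4))/b(-163) = (74*(-137) + 9)/((-113/198/(-163)²)) = (-10138 + 9)/((-113/198*1/26569)) = -10129/(-113/5260662) = -10129*(-5260662/113) = 53285245398/113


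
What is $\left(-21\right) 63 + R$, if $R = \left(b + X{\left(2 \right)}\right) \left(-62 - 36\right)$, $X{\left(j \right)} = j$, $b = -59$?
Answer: $4263$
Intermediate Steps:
$R = 5586$ ($R = \left(-59 + 2\right) \left(-62 - 36\right) = \left(-57\right) \left(-98\right) = 5586$)
$\left(-21\right) 63 + R = \left(-21\right) 63 + 5586 = -1323 + 5586 = 4263$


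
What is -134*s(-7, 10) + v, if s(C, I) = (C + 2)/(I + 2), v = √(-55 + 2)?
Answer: 335/6 + I*√53 ≈ 55.833 + 7.2801*I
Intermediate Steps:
v = I*√53 (v = √(-53) = I*√53 ≈ 7.2801*I)
s(C, I) = (2 + C)/(2 + I)
-134*s(-7, 10) + v = -134*(2 - 7)/(2 + 10) + I*√53 = -134*(-5)/12 + I*√53 = -67*(-5)/6 + I*√53 = -134*(-5/12) + I*√53 = 335/6 + I*√53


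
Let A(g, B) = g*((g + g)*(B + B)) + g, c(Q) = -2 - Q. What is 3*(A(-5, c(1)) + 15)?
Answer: -870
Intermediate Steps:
A(g, B) = g + 4*B*g² (A(g, B) = g*((2*g)*(2*B)) + g = g*(4*B*g) + g = 4*B*g² + g = g + 4*B*g²)
3*(A(-5, c(1)) + 15) = 3*(-5*(1 + 4*(-2 - 1*1)*(-5)) + 15) = 3*(-5*(1 + 4*(-2 - 1)*(-5)) + 15) = 3*(-5*(1 + 4*(-3)*(-5)) + 15) = 3*(-5*(1 + 60) + 15) = 3*(-5*61 + 15) = 3*(-305 + 15) = 3*(-290) = -870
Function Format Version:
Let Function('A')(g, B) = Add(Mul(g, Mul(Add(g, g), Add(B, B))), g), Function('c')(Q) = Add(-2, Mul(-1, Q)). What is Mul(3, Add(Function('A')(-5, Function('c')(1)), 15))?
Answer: -870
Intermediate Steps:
Function('A')(g, B) = Add(g, Mul(4, B, Pow(g, 2))) (Function('A')(g, B) = Add(Mul(g, Mul(Mul(2, g), Mul(2, B))), g) = Add(Mul(g, Mul(4, B, g)), g) = Add(Mul(4, B, Pow(g, 2)), g) = Add(g, Mul(4, B, Pow(g, 2))))
Mul(3, Add(Function('A')(-5, Function('c')(1)), 15)) = Mul(3, Add(Mul(-5, Add(1, Mul(4, Add(-2, Mul(-1, 1)), -5))), 15)) = Mul(3, Add(Mul(-5, Add(1, Mul(4, Add(-2, -1), -5))), 15)) = Mul(3, Add(Mul(-5, Add(1, Mul(4, -3, -5))), 15)) = Mul(3, Add(Mul(-5, Add(1, 60)), 15)) = Mul(3, Add(Mul(-5, 61), 15)) = Mul(3, Add(-305, 15)) = Mul(3, -290) = -870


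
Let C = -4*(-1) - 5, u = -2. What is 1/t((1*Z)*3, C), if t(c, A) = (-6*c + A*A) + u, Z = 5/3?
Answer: -1/31 ≈ -0.032258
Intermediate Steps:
C = -1 (C = 4 - 5 = -1)
Z = 5/3 (Z = 5*(⅓) = 5/3 ≈ 1.6667)
t(c, A) = -2 + A² - 6*c (t(c, A) = (-6*c + A*A) - 2 = (-6*c + A²) - 2 = (A² - 6*c) - 2 = -2 + A² - 6*c)
1/t((1*Z)*3, C) = 1/(-2 + (-1)² - 6*1*(5/3)*3) = 1/(-2 + 1 - 10*3) = 1/(-2 + 1 - 6*5) = 1/(-2 + 1 - 30) = 1/(-31) = -1/31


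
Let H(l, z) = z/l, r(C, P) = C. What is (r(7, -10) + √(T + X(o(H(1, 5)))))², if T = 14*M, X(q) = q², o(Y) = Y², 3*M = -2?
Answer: (21 + √5541)²/9 ≈ 1012.0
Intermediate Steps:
M = -⅔ (M = (⅓)*(-2) = -⅔ ≈ -0.66667)
T = -28/3 (T = 14*(-⅔) = -28/3 ≈ -9.3333)
(r(7, -10) + √(T + X(o(H(1, 5)))))² = (7 + √(-28/3 + ((5/1)²)²))² = (7 + √(-28/3 + ((5*1)²)²))² = (7 + √(-28/3 + (5²)²))² = (7 + √(-28/3 + 25²))² = (7 + √(-28/3 + 625))² = (7 + √(1847/3))² = (7 + √5541/3)²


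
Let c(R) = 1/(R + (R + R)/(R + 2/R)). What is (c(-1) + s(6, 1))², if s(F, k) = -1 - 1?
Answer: 25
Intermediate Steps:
s(F, k) = -2
c(R) = 1/(R + 2*R/(R + 2/R)) (c(R) = 1/(R + (2*R)/(R + 2/R)) = 1/(R + 2*R/(R + 2/R)))
(c(-1) + s(6, 1))² = ((2 + (-1)²)/((-1)*(2 + (-1)² + 2*(-1))) - 2)² = (-(2 + 1)/(2 + 1 - 2) - 2)² = (-1*3/1 - 2)² = (-1*1*3 - 2)² = (-3 - 2)² = (-5)² = 25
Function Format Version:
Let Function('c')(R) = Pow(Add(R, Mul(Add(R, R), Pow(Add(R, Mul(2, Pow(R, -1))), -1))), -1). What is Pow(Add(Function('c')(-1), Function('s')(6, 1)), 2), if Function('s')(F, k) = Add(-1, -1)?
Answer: 25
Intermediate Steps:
Function('s')(F, k) = -2
Function('c')(R) = Pow(Add(R, Mul(2, R, Pow(Add(R, Mul(2, Pow(R, -1))), -1))), -1) (Function('c')(R) = Pow(Add(R, Mul(Mul(2, R), Pow(Add(R, Mul(2, Pow(R, -1))), -1))), -1) = Pow(Add(R, Mul(2, R, Pow(Add(R, Mul(2, Pow(R, -1))), -1))), -1))
Pow(Add(Function('c')(-1), Function('s')(6, 1)), 2) = Pow(Add(Mul(Pow(-1, -1), Pow(Add(2, Pow(-1, 2), Mul(2, -1)), -1), Add(2, Pow(-1, 2))), -2), 2) = Pow(Add(Mul(-1, Pow(Add(2, 1, -2), -1), Add(2, 1)), -2), 2) = Pow(Add(Mul(-1, Pow(1, -1), 3), -2), 2) = Pow(Add(Mul(-1, 1, 3), -2), 2) = Pow(Add(-3, -2), 2) = Pow(-5, 2) = 25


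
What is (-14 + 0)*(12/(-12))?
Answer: 14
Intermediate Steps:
(-14 + 0)*(12/(-12)) = -168*(-1)/12 = -14*(-1) = 14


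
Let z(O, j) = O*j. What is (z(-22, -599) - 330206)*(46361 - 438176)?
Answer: 124216325820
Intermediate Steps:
(z(-22, -599) - 330206)*(46361 - 438176) = (-22*(-599) - 330206)*(46361 - 438176) = (13178 - 330206)*(-391815) = -317028*(-391815) = 124216325820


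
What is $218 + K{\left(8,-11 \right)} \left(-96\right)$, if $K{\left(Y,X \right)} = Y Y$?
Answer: $-5926$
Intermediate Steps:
$K{\left(Y,X \right)} = Y^{2}$
$218 + K{\left(8,-11 \right)} \left(-96\right) = 218 + 8^{2} \left(-96\right) = 218 + 64 \left(-96\right) = 218 - 6144 = -5926$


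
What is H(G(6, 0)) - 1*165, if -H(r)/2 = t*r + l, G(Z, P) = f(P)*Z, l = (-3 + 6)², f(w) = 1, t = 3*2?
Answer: -255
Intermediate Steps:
t = 6
l = 9 (l = 3² = 9)
G(Z, P) = Z (G(Z, P) = 1*Z = Z)
H(r) = -18 - 12*r (H(r) = -2*(6*r + 9) = -2*(9 + 6*r) = -18 - 12*r)
H(G(6, 0)) - 1*165 = (-18 - 12*6) - 1*165 = (-18 - 72) - 165 = -90 - 165 = -255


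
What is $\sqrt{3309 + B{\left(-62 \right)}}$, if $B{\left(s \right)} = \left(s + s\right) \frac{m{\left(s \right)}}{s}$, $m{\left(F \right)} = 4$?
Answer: $\sqrt{3317} \approx 57.593$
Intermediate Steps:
$B{\left(s \right)} = 8$ ($B{\left(s \right)} = \left(s + s\right) \frac{4}{s} = 2 s \frac{4}{s} = 8$)
$\sqrt{3309 + B{\left(-62 \right)}} = \sqrt{3309 + 8} = \sqrt{3317}$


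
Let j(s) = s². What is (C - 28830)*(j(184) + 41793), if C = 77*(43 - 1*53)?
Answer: -2239210400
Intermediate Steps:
C = -770 (C = 77*(43 - 53) = 77*(-10) = -770)
(C - 28830)*(j(184) + 41793) = (-770 - 28830)*(184² + 41793) = -29600*(33856 + 41793) = -29600*75649 = -2239210400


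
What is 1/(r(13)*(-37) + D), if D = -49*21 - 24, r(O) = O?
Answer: -1/1534 ≈ -0.00065189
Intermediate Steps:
D = -1053 (D = -1029 - 24 = -1053)
1/(r(13)*(-37) + D) = 1/(13*(-37) - 1053) = 1/(-481 - 1053) = 1/(-1534) = -1/1534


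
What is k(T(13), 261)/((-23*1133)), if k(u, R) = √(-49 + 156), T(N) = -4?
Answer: -√107/26059 ≈ -0.00039695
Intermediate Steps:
k(u, R) = √107
k(T(13), 261)/((-23*1133)) = √107/((-23*1133)) = √107/(-26059) = √107*(-1/26059) = -√107/26059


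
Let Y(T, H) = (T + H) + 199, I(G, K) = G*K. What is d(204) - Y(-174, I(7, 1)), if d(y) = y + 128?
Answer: 300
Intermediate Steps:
Y(T, H) = 199 + H + T (Y(T, H) = (H + T) + 199 = 199 + H + T)
d(y) = 128 + y
d(204) - Y(-174, I(7, 1)) = (128 + 204) - (199 + 7*1 - 174) = 332 - (199 + 7 - 174) = 332 - 1*32 = 332 - 32 = 300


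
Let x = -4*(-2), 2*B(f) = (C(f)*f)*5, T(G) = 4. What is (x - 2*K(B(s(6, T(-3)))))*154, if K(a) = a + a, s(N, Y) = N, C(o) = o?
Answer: -54208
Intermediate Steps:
B(f) = 5*f**2/2 (B(f) = ((f*f)*5)/2 = (f**2*5)/2 = (5*f**2)/2 = 5*f**2/2)
K(a) = 2*a
x = 8
(x - 2*K(B(s(6, T(-3)))))*154 = (8 - 4*(5/2)*6**2)*154 = (8 - 4*(5/2)*36)*154 = (8 - 4*90)*154 = (8 - 2*180)*154 = (8 - 360)*154 = -352*154 = -54208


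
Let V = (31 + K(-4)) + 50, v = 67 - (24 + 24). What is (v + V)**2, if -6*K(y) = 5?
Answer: 354025/36 ≈ 9834.0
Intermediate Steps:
K(y) = -5/6 (K(y) = -1/6*5 = -5/6)
v = 19 (v = 67 - 1*48 = 67 - 48 = 19)
V = 481/6 (V = (31 - 5/6) + 50 = 181/6 + 50 = 481/6 ≈ 80.167)
(v + V)**2 = (19 + 481/6)**2 = (595/6)**2 = 354025/36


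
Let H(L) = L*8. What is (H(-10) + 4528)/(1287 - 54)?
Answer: 4448/1233 ≈ 3.6075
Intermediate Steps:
H(L) = 8*L
(H(-10) + 4528)/(1287 - 54) = (8*(-10) + 4528)/(1287 - 54) = (-80 + 4528)/1233 = 4448*(1/1233) = 4448/1233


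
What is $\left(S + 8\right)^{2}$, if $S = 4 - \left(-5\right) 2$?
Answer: $484$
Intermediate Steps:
$S = 14$ ($S = 4 - -10 = 4 + 10 = 14$)
$\left(S + 8\right)^{2} = \left(14 + 8\right)^{2} = 22^{2} = 484$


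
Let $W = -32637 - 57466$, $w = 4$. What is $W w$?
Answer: $-360412$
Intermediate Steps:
$W = -90103$
$W w = \left(-90103\right) 4 = -360412$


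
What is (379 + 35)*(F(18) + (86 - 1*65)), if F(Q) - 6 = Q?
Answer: 18630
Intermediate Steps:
F(Q) = 6 + Q
(379 + 35)*(F(18) + (86 - 1*65)) = (379 + 35)*((6 + 18) + (86 - 1*65)) = 414*(24 + (86 - 65)) = 414*(24 + 21) = 414*45 = 18630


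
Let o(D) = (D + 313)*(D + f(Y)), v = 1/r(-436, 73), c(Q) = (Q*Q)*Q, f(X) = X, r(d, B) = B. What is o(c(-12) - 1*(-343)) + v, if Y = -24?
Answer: 110262705/73 ≈ 1.5104e+6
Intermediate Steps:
c(Q) = Q³ (c(Q) = Q²*Q = Q³)
v = 1/73 ≈ 0.013699
o(D) = (-24 + D)*(313 + D) (o(D) = (D + 313)*(D - 24) = (313 + D)*(-24 + D) = (-24 + D)*(313 + D))
o(c(-12) - 1*(-343)) + v = (-7512 + ((-12)³ - 1*(-343))² + 289*((-12)³ - 1*(-343))) + 1/73 = (-7512 + (-1728 + 343)² + 289*(-1728 + 343)) + 1/73 = (-7512 + (-1385)² + 289*(-1385)) + 1/73 = (-7512 + 1918225 - 400265) + 1/73 = 1510448 + 1/73 = 110262705/73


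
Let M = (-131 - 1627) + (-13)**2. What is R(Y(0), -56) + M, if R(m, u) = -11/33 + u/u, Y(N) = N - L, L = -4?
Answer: -4765/3 ≈ -1588.3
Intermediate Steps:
Y(N) = 4 + N (Y(N) = N - 1*(-4) = N + 4 = 4 + N)
R(m, u) = 2/3 (R(m, u) = -11*1/33 + 1 = -1/3 + 1 = 2/3)
M = -1589 (M = -1758 + 169 = -1589)
R(Y(0), -56) + M = 2/3 - 1589 = -4765/3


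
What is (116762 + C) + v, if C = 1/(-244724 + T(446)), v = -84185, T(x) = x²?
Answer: 1492287215/45808 ≈ 32577.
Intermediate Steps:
C = -1/45808 (C = 1/(-244724 + 446²) = 1/(-244724 + 198916) = 1/(-45808) = -1/45808 ≈ -2.1830e-5)
(116762 + C) + v = (116762 - 1/45808) - 84185 = 5348633695/45808 - 84185 = 1492287215/45808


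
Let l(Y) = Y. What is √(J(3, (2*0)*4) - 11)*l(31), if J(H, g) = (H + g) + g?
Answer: 62*I*√2 ≈ 87.681*I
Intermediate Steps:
J(H, g) = H + 2*g
√(J(3, (2*0)*4) - 11)*l(31) = √((3 + 2*((2*0)*4)) - 11)*31 = √((3 + 2*(0*4)) - 11)*31 = √((3 + 2*0) - 11)*31 = √((3 + 0) - 11)*31 = √(3 - 11)*31 = √(-8)*31 = (2*I*√2)*31 = 62*I*√2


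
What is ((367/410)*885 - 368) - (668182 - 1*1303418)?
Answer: 52124135/82 ≈ 6.3566e+5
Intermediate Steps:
((367/410)*885 - 368) - (668182 - 1*1303418) = ((367*(1/410))*885 - 368) - (668182 - 1303418) = ((367/410)*885 - 368) - 1*(-635236) = (64959/82 - 368) + 635236 = 34783/82 + 635236 = 52124135/82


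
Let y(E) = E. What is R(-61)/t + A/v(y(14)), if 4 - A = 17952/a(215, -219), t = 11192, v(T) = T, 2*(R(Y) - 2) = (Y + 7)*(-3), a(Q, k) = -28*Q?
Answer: 59677173/117907720 ≈ 0.50613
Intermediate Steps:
R(Y) = -17/2 - 3*Y/2 (R(Y) = 2 + ((Y + 7)*(-3))/2 = 2 + ((7 + Y)*(-3))/2 = 2 + (-21 - 3*Y)/2 = 2 + (-21/2 - 3*Y/2) = -17/2 - 3*Y/2)
A = 10508/1505 (A = 4 - 17952/((-28*215)) = 4 - 17952/(-6020) = 4 - 17952*(-1)/6020 = 4 - 1*(-4488/1505) = 4 + 4488/1505 = 10508/1505 ≈ 6.9821)
R(-61)/t + A/v(y(14)) = (-17/2 - 3/2*(-61))/11192 + (10508/1505)/14 = (-17/2 + 183/2)*(1/11192) + (10508/1505)*(1/14) = 83*(1/11192) + 5254/10535 = 83/11192 + 5254/10535 = 59677173/117907720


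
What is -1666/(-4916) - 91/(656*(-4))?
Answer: 1204735/3224896 ≈ 0.37357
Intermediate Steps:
-1666/(-4916) - 91/(656*(-4)) = -1666*(-1/4916) - 91/(-2624) = 833/2458 - 91*(-1/2624) = 833/2458 + 91/2624 = 1204735/3224896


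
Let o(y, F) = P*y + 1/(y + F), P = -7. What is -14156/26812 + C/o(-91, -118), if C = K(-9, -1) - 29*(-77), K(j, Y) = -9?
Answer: 661126875/223095949 ≈ 2.9634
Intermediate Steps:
o(y, F) = 1/(F + y) - 7*y (o(y, F) = -7*y + 1/(y + F) = -7*y + 1/(F + y) = 1/(F + y) - 7*y)
C = 2224 (C = -9 - 29*(-77) = -9 + 2233 = 2224)
-14156/26812 + C/o(-91, -118) = -14156/26812 + 2224/(((1 - 7*(-91)**2 - 7*(-118)*(-91))/(-118 - 91))) = -14156*1/26812 + 2224/(((1 - 7*8281 - 75166)/(-209))) = -3539/6703 + 2224/((-(1 - 57967 - 75166)/209)) = -3539/6703 + 2224/((-1/209*(-133132))) = -3539/6703 + 2224/(133132/209) = -3539/6703 + 2224*(209/133132) = -3539/6703 + 116204/33283 = 661126875/223095949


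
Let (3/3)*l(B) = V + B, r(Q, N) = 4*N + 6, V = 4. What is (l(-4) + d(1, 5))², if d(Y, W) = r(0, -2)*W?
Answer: 100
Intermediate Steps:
r(Q, N) = 6 + 4*N
d(Y, W) = -2*W (d(Y, W) = (6 + 4*(-2))*W = (6 - 8)*W = -2*W)
l(B) = 4 + B
(l(-4) + d(1, 5))² = ((4 - 4) - 2*5)² = (0 - 10)² = (-10)² = 100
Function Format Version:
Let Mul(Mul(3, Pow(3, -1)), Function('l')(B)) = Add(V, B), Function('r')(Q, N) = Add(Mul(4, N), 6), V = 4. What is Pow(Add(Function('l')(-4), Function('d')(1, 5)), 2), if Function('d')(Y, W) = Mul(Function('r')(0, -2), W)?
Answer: 100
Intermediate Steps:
Function('r')(Q, N) = Add(6, Mul(4, N))
Function('d')(Y, W) = Mul(-2, W) (Function('d')(Y, W) = Mul(Add(6, Mul(4, -2)), W) = Mul(Add(6, -8), W) = Mul(-2, W))
Function('l')(B) = Add(4, B)
Pow(Add(Function('l')(-4), Function('d')(1, 5)), 2) = Pow(Add(Add(4, -4), Mul(-2, 5)), 2) = Pow(Add(0, -10), 2) = Pow(-10, 2) = 100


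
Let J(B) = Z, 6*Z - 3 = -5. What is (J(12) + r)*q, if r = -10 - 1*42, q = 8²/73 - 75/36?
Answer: 165949/2628 ≈ 63.146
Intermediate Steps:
Z = -⅓ (Z = ½ + (⅙)*(-5) = ½ - ⅚ = -⅓ ≈ -0.33333)
J(B) = -⅓
q = -1057/876 (q = 64*(1/73) - 75*1/36 = 64/73 - 25/12 = -1057/876 ≈ -1.2066)
r = -52 (r = -10 - 42 = -52)
(J(12) + r)*q = (-⅓ - 52)*(-1057/876) = -157/3*(-1057/876) = 165949/2628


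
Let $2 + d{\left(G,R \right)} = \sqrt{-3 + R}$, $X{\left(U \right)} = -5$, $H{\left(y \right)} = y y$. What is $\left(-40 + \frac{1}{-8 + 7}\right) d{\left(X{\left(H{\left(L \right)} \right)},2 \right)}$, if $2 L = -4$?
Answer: $82 - 41 i \approx 82.0 - 41.0 i$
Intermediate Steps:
$L = -2$ ($L = \frac{1}{2} \left(-4\right) = -2$)
$H{\left(y \right)} = y^{2}$
$d{\left(G,R \right)} = -2 + \sqrt{-3 + R}$
$\left(-40 + \frac{1}{-8 + 7}\right) d{\left(X{\left(H{\left(L \right)} \right)},2 \right)} = \left(-40 + \frac{1}{-8 + 7}\right) \left(-2 + \sqrt{-3 + 2}\right) = \left(-40 + \frac{1}{-1}\right) \left(-2 + \sqrt{-1}\right) = \left(-40 - 1\right) \left(-2 + i\right) = - 41 \left(-2 + i\right) = 82 - 41 i$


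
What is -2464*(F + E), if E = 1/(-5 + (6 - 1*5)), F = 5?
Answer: -11704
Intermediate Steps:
E = -¼ (E = 1/(-5 + (6 - 5)) = 1/(-5 + 1) = 1/(-4) = -¼ ≈ -0.25000)
-2464*(F + E) = -2464*(5 - ¼) = -2464*19/4 = -308*38 = -11704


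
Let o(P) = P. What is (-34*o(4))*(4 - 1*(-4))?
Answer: -1088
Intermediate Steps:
(-34*o(4))*(4 - 1*(-4)) = (-34*4)*(4 - 1*(-4)) = -136*(4 + 4) = -136*8 = -1088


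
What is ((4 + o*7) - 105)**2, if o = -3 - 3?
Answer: 20449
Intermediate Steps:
o = -6
((4 + o*7) - 105)**2 = ((4 - 6*7) - 105)**2 = ((4 - 42) - 105)**2 = (-38 - 105)**2 = (-143)**2 = 20449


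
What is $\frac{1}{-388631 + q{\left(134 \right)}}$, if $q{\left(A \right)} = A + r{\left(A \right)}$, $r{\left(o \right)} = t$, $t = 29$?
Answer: $- \frac{1}{388468} \approx -2.5742 \cdot 10^{-6}$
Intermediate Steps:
$r{\left(o \right)} = 29$
$q{\left(A \right)} = 29 + A$ ($q{\left(A \right)} = A + 29 = 29 + A$)
$\frac{1}{-388631 + q{\left(134 \right)}} = \frac{1}{-388631 + \left(29 + 134\right)} = \frac{1}{-388631 + 163} = \frac{1}{-388468} = - \frac{1}{388468}$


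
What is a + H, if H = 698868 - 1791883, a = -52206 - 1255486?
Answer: -2400707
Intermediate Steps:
a = -1307692
H = -1093015
a + H = -1307692 - 1093015 = -2400707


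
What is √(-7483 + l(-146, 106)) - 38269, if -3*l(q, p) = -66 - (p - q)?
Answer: -38269 + I*√7377 ≈ -38269.0 + 85.889*I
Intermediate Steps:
l(q, p) = 22 - q/3 + p/3 (l(q, p) = -(-66 - (p - q))/3 = -(-66 + (q - p))/3 = -(-66 + q - p)/3 = 22 - q/3 + p/3)
√(-7483 + l(-146, 106)) - 38269 = √(-7483 + (22 - ⅓*(-146) + (⅓)*106)) - 38269 = √(-7483 + (22 + 146/3 + 106/3)) - 38269 = √(-7483 + 106) - 38269 = √(-7377) - 38269 = I*√7377 - 38269 = -38269 + I*√7377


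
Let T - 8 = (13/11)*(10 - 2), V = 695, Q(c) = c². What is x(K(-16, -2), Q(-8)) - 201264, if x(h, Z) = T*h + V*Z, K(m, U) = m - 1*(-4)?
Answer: -1726928/11 ≈ -1.5699e+5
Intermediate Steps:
K(m, U) = 4 + m (K(m, U) = m + 4 = 4 + m)
T = 192/11 (T = 8 + (13/11)*(10 - 2) = 8 + (13*(1/11))*8 = 8 + (13/11)*8 = 8 + 104/11 = 192/11 ≈ 17.455)
x(h, Z) = 695*Z + 192*h/11 (x(h, Z) = 192*h/11 + 695*Z = 695*Z + 192*h/11)
x(K(-16, -2), Q(-8)) - 201264 = (695*(-8)² + 192*(4 - 16)/11) - 201264 = (695*64 + (192/11)*(-12)) - 201264 = (44480 - 2304/11) - 201264 = 486976/11 - 201264 = -1726928/11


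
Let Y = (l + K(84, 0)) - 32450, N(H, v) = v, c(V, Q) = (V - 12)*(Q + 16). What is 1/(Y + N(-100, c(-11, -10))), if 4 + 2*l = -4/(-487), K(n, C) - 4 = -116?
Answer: -487/15925872 ≈ -3.0579e-5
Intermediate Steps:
K(n, C) = -112 (K(n, C) = 4 - 116 = -112)
c(V, Q) = (-12 + V)*(16 + Q)
l = -972/487 (l = -2 + (-4/(-487))/2 = -2 + (-1/487*(-4))/2 = -2 + (½)*(4/487) = -2 + 2/487 = -972/487 ≈ -1.9959)
Y = -15858666/487 (Y = (-972/487 - 112) - 32450 = -55516/487 - 32450 = -15858666/487 ≈ -32564.)
1/(Y + N(-100, c(-11, -10))) = 1/(-15858666/487 + (-192 - 12*(-10) + 16*(-11) - 10*(-11))) = 1/(-15858666/487 + (-192 + 120 - 176 + 110)) = 1/(-15858666/487 - 138) = 1/(-15925872/487) = -487/15925872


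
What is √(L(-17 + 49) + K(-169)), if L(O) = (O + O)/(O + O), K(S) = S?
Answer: 2*I*√42 ≈ 12.961*I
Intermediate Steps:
L(O) = 1 (L(O) = (2*O)/((2*O)) = (2*O)*(1/(2*O)) = 1)
√(L(-17 + 49) + K(-169)) = √(1 - 169) = √(-168) = 2*I*√42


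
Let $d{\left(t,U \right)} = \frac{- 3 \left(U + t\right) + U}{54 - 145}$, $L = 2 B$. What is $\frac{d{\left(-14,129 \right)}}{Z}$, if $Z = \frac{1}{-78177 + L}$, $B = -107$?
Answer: $- \frac{16932456}{91} \approx -1.8607 \cdot 10^{5}$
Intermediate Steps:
$L = -214$ ($L = 2 \left(-107\right) = -214$)
$d{\left(t,U \right)} = \frac{2 U}{91} + \frac{3 t}{91}$ ($d{\left(t,U \right)} = \frac{\left(- 3 U - 3 t\right) + U}{-91} = \left(- 3 t - 2 U\right) \left(- \frac{1}{91}\right) = \frac{2 U}{91} + \frac{3 t}{91}$)
$Z = - \frac{1}{78391}$ ($Z = \frac{1}{-78177 - 214} = \frac{1}{-78391} = - \frac{1}{78391} \approx -1.2757 \cdot 10^{-5}$)
$\frac{d{\left(-14,129 \right)}}{Z} = \frac{\frac{2}{91} \cdot 129 + \frac{3}{91} \left(-14\right)}{- \frac{1}{78391}} = \left(\frac{258}{91} - \frac{6}{13}\right) \left(-78391\right) = \frac{216}{91} \left(-78391\right) = - \frac{16932456}{91}$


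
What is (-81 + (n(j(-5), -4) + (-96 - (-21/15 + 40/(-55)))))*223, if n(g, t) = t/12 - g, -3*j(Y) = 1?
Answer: -2144814/55 ≈ -38997.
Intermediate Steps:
j(Y) = -⅓ (j(Y) = -⅓*1 = -⅓)
n(g, t) = -g + t/12 (n(g, t) = t*(1/12) - g = t/12 - g = -g + t/12)
(-81 + (n(j(-5), -4) + (-96 - (-21/15 + 40/(-55)))))*223 = (-81 + ((-1*(-⅓) + (1/12)*(-4)) + (-96 - (-21/15 + 40/(-55)))))*223 = (-81 + ((⅓ - ⅓) + (-96 - (-21*1/15 + 40*(-1/55)))))*223 = (-81 + (0 + (-96 - (-7/5 - 8/11))))*223 = (-81 + (0 + (-96 - 1*(-117/55))))*223 = (-81 + (0 + (-96 + 117/55)))*223 = (-81 + (0 - 5163/55))*223 = (-81 - 5163/55)*223 = -9618/55*223 = -2144814/55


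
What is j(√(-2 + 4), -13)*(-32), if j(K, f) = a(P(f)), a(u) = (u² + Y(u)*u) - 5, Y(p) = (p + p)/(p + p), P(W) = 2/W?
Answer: 27744/169 ≈ 164.17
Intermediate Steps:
Y(p) = 1 (Y(p) = (2*p)/((2*p)) = (2*p)*(1/(2*p)) = 1)
a(u) = -5 + u + u² (a(u) = (u² + 1*u) - 5 = (u² + u) - 5 = (u + u²) - 5 = -5 + u + u²)
j(K, f) = -5 + 2/f + 4/f² (j(K, f) = -5 + 2/f + (2/f)² = -5 + 2/f + 4/f²)
j(√(-2 + 4), -13)*(-32) = (-5 + 2/(-13) + 4/(-13)²)*(-32) = (-5 + 2*(-1/13) + 4*(1/169))*(-32) = (-5 - 2/13 + 4/169)*(-32) = -867/169*(-32) = 27744/169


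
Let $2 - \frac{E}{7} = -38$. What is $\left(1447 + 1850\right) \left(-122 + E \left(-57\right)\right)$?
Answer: $-53022354$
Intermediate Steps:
$E = 280$ ($E = 14 - -266 = 14 + 266 = 280$)
$\left(1447 + 1850\right) \left(-122 + E \left(-57\right)\right) = \left(1447 + 1850\right) \left(-122 + 280 \left(-57\right)\right) = 3297 \left(-122 - 15960\right) = 3297 \left(-16082\right) = -53022354$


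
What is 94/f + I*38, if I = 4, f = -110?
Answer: 8313/55 ≈ 151.15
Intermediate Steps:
94/f + I*38 = 94/(-110) + 4*38 = 94*(-1/110) + 152 = -47/55 + 152 = 8313/55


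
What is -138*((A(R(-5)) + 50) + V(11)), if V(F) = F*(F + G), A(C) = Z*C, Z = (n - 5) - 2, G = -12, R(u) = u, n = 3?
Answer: -8142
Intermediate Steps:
Z = -4 (Z = (3 - 5) - 2 = -2 - 2 = -4)
A(C) = -4*C
V(F) = F*(-12 + F) (V(F) = F*(F - 12) = F*(-12 + F))
-138*((A(R(-5)) + 50) + V(11)) = -138*((-4*(-5) + 50) + 11*(-12 + 11)) = -138*((20 + 50) + 11*(-1)) = -138*(70 - 11) = -138*59 = -8142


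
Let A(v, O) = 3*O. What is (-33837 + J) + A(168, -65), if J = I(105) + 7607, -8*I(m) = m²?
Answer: -222425/8 ≈ -27803.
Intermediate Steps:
I(m) = -m²/8
J = 49831/8 (J = -⅛*105² + 7607 = -⅛*11025 + 7607 = -11025/8 + 7607 = 49831/8 ≈ 6228.9)
(-33837 + J) + A(168, -65) = (-33837 + 49831/8) + 3*(-65) = -220865/8 - 195 = -222425/8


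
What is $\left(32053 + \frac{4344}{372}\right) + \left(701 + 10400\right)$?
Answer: $\frac{1338136}{31} \approx 43166.0$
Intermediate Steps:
$\left(32053 + \frac{4344}{372}\right) + \left(701 + 10400\right) = \left(32053 + 4344 \cdot \frac{1}{372}\right) + 11101 = \left(32053 + \frac{362}{31}\right) + 11101 = \frac{994005}{31} + 11101 = \frac{1338136}{31}$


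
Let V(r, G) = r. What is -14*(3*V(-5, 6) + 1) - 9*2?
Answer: 178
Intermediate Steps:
-14*(3*V(-5, 6) + 1) - 9*2 = -14*(3*(-5) + 1) - 9*2 = -14*(-15 + 1) - 18 = -14*(-14) - 18 = 196 - 18 = 178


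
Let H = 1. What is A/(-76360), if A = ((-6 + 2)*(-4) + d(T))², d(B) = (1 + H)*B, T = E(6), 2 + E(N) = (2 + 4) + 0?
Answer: -72/9545 ≈ -0.0075432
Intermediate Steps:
E(N) = 4 (E(N) = -2 + ((2 + 4) + 0) = -2 + (6 + 0) = -2 + 6 = 4)
T = 4
d(B) = 2*B (d(B) = (1 + 1)*B = 2*B)
A = 576 (A = ((-6 + 2)*(-4) + 2*4)² = (-4*(-4) + 8)² = (16 + 8)² = 24² = 576)
A/(-76360) = 576/(-76360) = 576*(-1/76360) = -72/9545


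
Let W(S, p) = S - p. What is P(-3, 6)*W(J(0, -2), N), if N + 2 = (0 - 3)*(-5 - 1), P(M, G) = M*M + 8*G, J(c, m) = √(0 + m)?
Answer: -912 + 57*I*√2 ≈ -912.0 + 80.61*I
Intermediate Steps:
J(c, m) = √m
P(M, G) = M² + 8*G
N = 16 (N = -2 + (0 - 3)*(-5 - 1) = -2 - 3*(-6) = -2 + 18 = 16)
P(-3, 6)*W(J(0, -2), N) = ((-3)² + 8*6)*(√(-2) - 1*16) = (9 + 48)*(I*√2 - 16) = 57*(-16 + I*√2) = -912 + 57*I*√2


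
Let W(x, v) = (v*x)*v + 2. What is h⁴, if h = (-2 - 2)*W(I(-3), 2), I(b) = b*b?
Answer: 533794816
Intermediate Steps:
I(b) = b²
W(x, v) = 2 + x*v² (W(x, v) = x*v² + 2 = 2 + x*v²)
h = -152 (h = (-2 - 2)*(2 + (-3)²*2²) = -4*(2 + 9*4) = -4*(2 + 36) = -4*38 = -152)
h⁴ = (-152)⁴ = 533794816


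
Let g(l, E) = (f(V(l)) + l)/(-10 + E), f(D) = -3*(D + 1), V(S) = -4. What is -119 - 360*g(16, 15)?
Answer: -1919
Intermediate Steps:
f(D) = -3 - 3*D (f(D) = -3*(1 + D) = -3 - 3*D)
g(l, E) = (9 + l)/(-10 + E) (g(l, E) = ((-3 - 3*(-4)) + l)/(-10 + E) = ((-3 + 12) + l)/(-10 + E) = (9 + l)/(-10 + E))
-119 - 360*g(16, 15) = -119 - 360*(9 + 16)/(-10 + 15) = -119 - 360*25/5 = -119 - 72*25 = -119 - 360*5 = -119 - 1800 = -1919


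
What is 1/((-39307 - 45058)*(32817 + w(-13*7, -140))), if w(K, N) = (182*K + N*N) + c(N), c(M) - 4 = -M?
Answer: -1/3037055635 ≈ -3.2927e-10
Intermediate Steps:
c(M) = 4 - M
w(K, N) = 4 + N² - N + 182*K (w(K, N) = (182*K + N*N) + (4 - N) = (182*K + N²) + (4 - N) = (N² + 182*K) + (4 - N) = 4 + N² - N + 182*K)
1/((-39307 - 45058)*(32817 + w(-13*7, -140))) = 1/((-39307 - 45058)*(32817 + (4 + (-140)² - 1*(-140) + 182*(-13*7)))) = 1/(-84365*(32817 + (4 + 19600 + 140 + 182*(-91)))) = 1/(-84365*(32817 + (4 + 19600 + 140 - 16562))) = 1/(-84365*(32817 + 3182)) = 1/(-84365*35999) = 1/(-3037055635) = -1/3037055635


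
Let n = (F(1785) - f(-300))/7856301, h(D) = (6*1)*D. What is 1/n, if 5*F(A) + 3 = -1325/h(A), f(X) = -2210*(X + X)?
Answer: -84140983710/14201466691 ≈ -5.9248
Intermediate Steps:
f(X) = -4420*X
h(D) = 6*D
F(A) = -3/5 - 265/(6*A) (F(A) = -3/5 + (-1325*1/(6*A))/5 = -3/5 + (-1325/(6*A))/5 = -3/5 - 265/(6*A))
n = -14201466691/84140983710 (n = ((1/30)*(-1325 - 18*1785)/1785 - (-4420)*(-300))/7856301 = ((1/30)*(1/1785)*(-1325 - 32130) - 1*1326000)*(1/7856301) = ((1/30)*(1/1785)*(-33455) - 1326000)*(1/7856301) = (-6691/10710 - 1326000)*(1/7856301) = -14201466691/10710*1/7856301 = -14201466691/84140983710 ≈ -0.16878)
1/n = 1/(-14201466691/84140983710) = -84140983710/14201466691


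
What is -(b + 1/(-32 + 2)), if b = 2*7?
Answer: -419/30 ≈ -13.967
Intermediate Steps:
b = 14
-(b + 1/(-32 + 2)) = -(14 + 1/(-32 + 2)) = -(14 + 1/(-30)) = -(14 - 1/30) = -1*419/30 = -419/30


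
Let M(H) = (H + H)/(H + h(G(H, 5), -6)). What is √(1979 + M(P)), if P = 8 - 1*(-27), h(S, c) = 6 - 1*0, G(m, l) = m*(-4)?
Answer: 17*√11521/41 ≈ 44.505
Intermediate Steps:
G(m, l) = -4*m
h(S, c) = 6 (h(S, c) = 6 + 0 = 6)
P = 35 (P = 8 + 27 = 35)
M(H) = 2*H/(6 + H) (M(H) = (H + H)/(H + 6) = (2*H)/(6 + H) = 2*H/(6 + H))
√(1979 + M(P)) = √(1979 + 2*35/(6 + 35)) = √(1979 + 2*35/41) = √(1979 + 2*35*(1/41)) = √(1979 + 70/41) = √(81209/41) = 17*√11521/41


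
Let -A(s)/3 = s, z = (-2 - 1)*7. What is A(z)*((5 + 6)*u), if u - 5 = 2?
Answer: 4851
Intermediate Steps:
u = 7 (u = 5 + 2 = 7)
z = -21 (z = -3*7 = -21)
A(s) = -3*s
A(z)*((5 + 6)*u) = (-3*(-21))*((5 + 6)*7) = 63*(11*7) = 63*77 = 4851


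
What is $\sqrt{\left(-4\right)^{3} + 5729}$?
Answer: $\sqrt{5665} \approx 75.266$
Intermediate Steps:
$\sqrt{\left(-4\right)^{3} + 5729} = \sqrt{-64 + 5729} = \sqrt{5665}$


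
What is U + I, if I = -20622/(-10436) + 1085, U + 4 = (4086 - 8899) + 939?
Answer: -14563563/5218 ≈ -2791.0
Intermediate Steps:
U = -3878 (U = -4 + ((4086 - 8899) + 939) = -4 + (-4813 + 939) = -4 - 3874 = -3878)
I = 5671841/5218 (I = -20622*(-1/10436) + 1085 = 10311/5218 + 1085 = 5671841/5218 ≈ 1087.0)
U + I = -3878 + 5671841/5218 = -14563563/5218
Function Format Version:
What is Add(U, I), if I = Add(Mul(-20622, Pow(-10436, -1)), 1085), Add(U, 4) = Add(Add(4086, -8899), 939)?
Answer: Rational(-14563563, 5218) ≈ -2791.0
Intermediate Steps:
U = -3878 (U = Add(-4, Add(Add(4086, -8899), 939)) = Add(-4, Add(-4813, 939)) = Add(-4, -3874) = -3878)
I = Rational(5671841, 5218) (I = Add(Mul(-20622, Rational(-1, 10436)), 1085) = Add(Rational(10311, 5218), 1085) = Rational(5671841, 5218) ≈ 1087.0)
Add(U, I) = Add(-3878, Rational(5671841, 5218)) = Rational(-14563563, 5218)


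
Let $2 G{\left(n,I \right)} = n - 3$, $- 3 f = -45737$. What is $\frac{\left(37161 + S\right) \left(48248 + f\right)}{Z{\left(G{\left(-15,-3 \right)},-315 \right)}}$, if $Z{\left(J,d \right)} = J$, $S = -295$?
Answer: $- \frac{7022272546}{27} \approx -2.6008 \cdot 10^{8}$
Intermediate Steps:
$f = \frac{45737}{3}$ ($f = \left(- \frac{1}{3}\right) \left(-45737\right) = \frac{45737}{3} \approx 15246.0$)
$G{\left(n,I \right)} = - \frac{3}{2} + \frac{n}{2}$ ($G{\left(n,I \right)} = \frac{n - 3}{2} = \frac{-3 + n}{2} = - \frac{3}{2} + \frac{n}{2}$)
$\frac{\left(37161 + S\right) \left(48248 + f\right)}{Z{\left(G{\left(-15,-3 \right)},-315 \right)}} = \frac{\left(37161 - 295\right) \left(48248 + \frac{45737}{3}\right)}{- \frac{3}{2} + \frac{1}{2} \left(-15\right)} = \frac{36866 \cdot \frac{190481}{3}}{- \frac{3}{2} - \frac{15}{2}} = \frac{7022272546}{3 \left(-9\right)} = \frac{7022272546}{3} \left(- \frac{1}{9}\right) = - \frac{7022272546}{27}$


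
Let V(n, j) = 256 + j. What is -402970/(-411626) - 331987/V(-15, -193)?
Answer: -68314546876/12966219 ≈ -5268.7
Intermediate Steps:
-402970/(-411626) - 331987/V(-15, -193) = -402970/(-411626) - 331987/(256 - 193) = -402970*(-1/411626) - 331987/63 = 201485/205813 - 331987*1/63 = 201485/205813 - 331987/63 = -68314546876/12966219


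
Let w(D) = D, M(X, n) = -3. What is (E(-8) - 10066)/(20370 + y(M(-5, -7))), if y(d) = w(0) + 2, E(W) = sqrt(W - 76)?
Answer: -5033/10186 + I*sqrt(21)/10186 ≈ -0.49411 + 0.00044989*I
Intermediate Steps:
E(W) = sqrt(-76 + W)
y(d) = 2 (y(d) = 0 + 2 = 2)
(E(-8) - 10066)/(20370 + y(M(-5, -7))) = (sqrt(-76 - 8) - 10066)/(20370 + 2) = (sqrt(-84) - 10066)/20372 = (2*I*sqrt(21) - 10066)*(1/20372) = (-10066 + 2*I*sqrt(21))*(1/20372) = -5033/10186 + I*sqrt(21)/10186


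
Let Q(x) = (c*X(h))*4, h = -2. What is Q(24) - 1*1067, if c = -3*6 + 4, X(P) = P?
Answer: -955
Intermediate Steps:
c = -14 (c = -18 + 4 = -14)
Q(x) = 112 (Q(x) = -14*(-2)*4 = 28*4 = 112)
Q(24) - 1*1067 = 112 - 1*1067 = 112 - 1067 = -955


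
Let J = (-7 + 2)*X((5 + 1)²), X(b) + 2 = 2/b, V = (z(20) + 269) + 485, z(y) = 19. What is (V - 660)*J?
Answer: 19775/18 ≈ 1098.6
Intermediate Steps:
V = 773 (V = (19 + 269) + 485 = 288 + 485 = 773)
X(b) = -2 + 2/b
J = 175/18 (J = (-7 + 2)*(-2 + 2/((5 + 1)²)) = -5*(-2 + 2/(6²)) = -5*(-2 + 2/36) = -5*(-2 + 2*(1/36)) = -5*(-2 + 1/18) = -5*(-35/18) = 175/18 ≈ 9.7222)
(V - 660)*J = (773 - 660)*(175/18) = 113*(175/18) = 19775/18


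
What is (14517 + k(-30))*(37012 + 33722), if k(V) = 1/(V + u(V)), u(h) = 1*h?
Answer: 10268442991/10 ≈ 1.0268e+9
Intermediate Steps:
u(h) = h
k(V) = 1/(2*V) (k(V) = 1/(V + V) = 1/(2*V))
(14517 + k(-30))*(37012 + 33722) = (14517 + (½)/(-30))*(37012 + 33722) = (14517 + (½)*(-1/30))*70734 = (14517 - 1/60)*70734 = (871019/60)*70734 = 10268442991/10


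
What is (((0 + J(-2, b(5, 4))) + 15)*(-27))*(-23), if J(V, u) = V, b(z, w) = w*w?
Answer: 8073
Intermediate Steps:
b(z, w) = w²
(((0 + J(-2, b(5, 4))) + 15)*(-27))*(-23) = (((0 - 2) + 15)*(-27))*(-23) = ((-2 + 15)*(-27))*(-23) = (13*(-27))*(-23) = -351*(-23) = 8073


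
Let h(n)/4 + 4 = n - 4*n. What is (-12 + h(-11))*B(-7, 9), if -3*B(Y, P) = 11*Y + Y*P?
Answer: 14560/3 ≈ 4853.3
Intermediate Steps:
h(n) = -16 - 12*n (h(n) = -16 + 4*(n - 4*n) = -16 + 4*(-3*n) = -16 - 12*n)
B(Y, P) = -11*Y/3 - P*Y/3 (B(Y, P) = -(11*Y + Y*P)/3 = -(11*Y + P*Y)/3 = -11*Y/3 - P*Y/3)
(-12 + h(-11))*B(-7, 9) = (-12 + (-16 - 12*(-11)))*(-⅓*(-7)*(11 + 9)) = (-12 + (-16 + 132))*(-⅓*(-7)*20) = (-12 + 116)*(140/3) = 104*(140/3) = 14560/3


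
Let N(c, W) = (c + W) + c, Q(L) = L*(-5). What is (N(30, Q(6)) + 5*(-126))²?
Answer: 360000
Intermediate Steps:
Q(L) = -5*L
N(c, W) = W + 2*c (N(c, W) = (W + c) + c = W + 2*c)
(N(30, Q(6)) + 5*(-126))² = ((-5*6 + 2*30) + 5*(-126))² = ((-30 + 60) - 630)² = (30 - 630)² = (-600)² = 360000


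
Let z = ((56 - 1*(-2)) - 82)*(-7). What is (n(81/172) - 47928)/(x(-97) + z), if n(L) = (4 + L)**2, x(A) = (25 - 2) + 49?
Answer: -1417310591/7100160 ≈ -199.62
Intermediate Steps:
z = 168 (z = ((56 + 2) - 82)*(-7) = (58 - 82)*(-7) = -24*(-7) = 168)
x(A) = 72 (x(A) = 23 + 49 = 72)
(n(81/172) - 47928)/(x(-97) + z) = ((4 + 81/172)**2 - 47928)/(72 + 168) = ((4 + 81*(1/172))**2 - 47928)/240 = ((4 + 81/172)**2 - 47928)*(1/240) = ((769/172)**2 - 47928)*(1/240) = (591361/29584 - 47928)*(1/240) = -1417310591/29584*1/240 = -1417310591/7100160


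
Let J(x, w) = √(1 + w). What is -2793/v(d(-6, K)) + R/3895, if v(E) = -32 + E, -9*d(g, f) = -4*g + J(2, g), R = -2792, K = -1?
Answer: 4325098496/54167765 - 3591*I*√5/13907 ≈ 79.846 - 0.57739*I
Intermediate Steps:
d(g, f) = -√(1 + g)/9 + 4*g/9 (d(g, f) = -(-4*g + √(1 + g))/9 = -(√(1 + g) - 4*g)/9 = -√(1 + g)/9 + 4*g/9)
-2793/v(d(-6, K)) + R/3895 = -2793/(-32 + (-√(1 - 6)/9 + (4/9)*(-6))) - 2792/3895 = -2793/(-32 + (-I*√5/9 - 8/3)) - 2792*1/3895 = -2793/(-32 + (-I*√5/9 - 8/3)) - 2792/3895 = -2793/(-32 + (-8/3 - I*√5/9)) - 2792/3895 = -2793/(-104/3 - I*√5/9) - 2792/3895 = -2792/3895 - 2793/(-104/3 - I*√5/9)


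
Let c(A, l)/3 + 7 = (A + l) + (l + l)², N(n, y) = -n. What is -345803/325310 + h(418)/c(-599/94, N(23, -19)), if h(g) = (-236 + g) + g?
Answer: -12296694291/12718645070 ≈ -0.96682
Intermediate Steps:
c(A, l) = -21 + 3*A + 3*l + 12*l² (c(A, l) = -21 + 3*((A + l) + (l + l)²) = -21 + 3*((A + l) + (2*l)²) = -21 + 3*((A + l) + 4*l²) = -21 + 3*(A + l + 4*l²) = -21 + (3*A + 3*l + 12*l²) = -21 + 3*A + 3*l + 12*l²)
h(g) = -236 + 2*g
-345803/325310 + h(418)/c(-599/94, N(23, -19)) = -345803/325310 + (-236 + 2*418)/(-21 + 3*(-599/94) + 3*(-1*23) + 12*(-1*23)²) = -345803*1/325310 + (-236 + 836)/(-21 + 3*(-599*1/94) + 3*(-23) + 12*(-23)²) = -345803/325310 + 600/(-21 + 3*(-599/94) - 69 + 12*529) = -345803/325310 + 600/(-21 - 1797/94 - 69 + 6348) = -345803/325310 + 600/(586455/94) = -345803/325310 + 600*(94/586455) = -345803/325310 + 3760/39097 = -12296694291/12718645070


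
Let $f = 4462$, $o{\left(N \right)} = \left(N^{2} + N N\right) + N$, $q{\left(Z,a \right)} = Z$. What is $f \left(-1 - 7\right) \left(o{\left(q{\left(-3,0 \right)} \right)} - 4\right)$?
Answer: $-392656$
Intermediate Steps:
$o{\left(N \right)} = N + 2 N^{2}$ ($o{\left(N \right)} = \left(N^{2} + N^{2}\right) + N = 2 N^{2} + N = N + 2 N^{2}$)
$f \left(-1 - 7\right) \left(o{\left(q{\left(-3,0 \right)} \right)} - 4\right) = 4462 \left(-1 - 7\right) \left(- 3 \left(1 + 2 \left(-3\right)\right) - 4\right) = 4462 \left(-1 - 7\right) \left(- 3 \left(1 - 6\right) - 4\right) = 4462 \left(-1 - 7\right) \left(\left(-3\right) \left(-5\right) - 4\right) = 4462 \left(- 8 \left(15 - 4\right)\right) = 4462 \left(\left(-8\right) 11\right) = 4462 \left(-88\right) = -392656$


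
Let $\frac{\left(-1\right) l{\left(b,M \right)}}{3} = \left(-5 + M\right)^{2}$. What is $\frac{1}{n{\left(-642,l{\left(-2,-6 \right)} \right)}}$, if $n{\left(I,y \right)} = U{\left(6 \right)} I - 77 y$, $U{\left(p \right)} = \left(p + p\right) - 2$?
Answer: $\frac{1}{21531} \approx 4.6445 \cdot 10^{-5}$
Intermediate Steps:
$l{\left(b,M \right)} = - 3 \left(-5 + M\right)^{2}$
$U{\left(p \right)} = -2 + 2 p$ ($U{\left(p \right)} = 2 p - 2 = -2 + 2 p$)
$n{\left(I,y \right)} = - 77 y + 10 I$ ($n{\left(I,y \right)} = \left(-2 + 2 \cdot 6\right) I - 77 y = \left(-2 + 12\right) I - 77 y = 10 I - 77 y = - 77 y + 10 I$)
$\frac{1}{n{\left(-642,l{\left(-2,-6 \right)} \right)}} = \frac{1}{- 77 \left(- 3 \left(-5 - 6\right)^{2}\right) + 10 \left(-642\right)} = \frac{1}{- 77 \left(- 3 \left(-11\right)^{2}\right) - 6420} = \frac{1}{- 77 \left(\left(-3\right) 121\right) - 6420} = \frac{1}{\left(-77\right) \left(-363\right) - 6420} = \frac{1}{27951 - 6420} = \frac{1}{21531}$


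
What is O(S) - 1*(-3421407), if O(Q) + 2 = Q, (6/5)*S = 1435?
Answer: 20535605/6 ≈ 3.4226e+6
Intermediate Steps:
S = 7175/6 (S = (⅚)*1435 = 7175/6 ≈ 1195.8)
O(Q) = -2 + Q
O(S) - 1*(-3421407) = (-2 + 7175/6) - 1*(-3421407) = 7163/6 + 3421407 = 20535605/6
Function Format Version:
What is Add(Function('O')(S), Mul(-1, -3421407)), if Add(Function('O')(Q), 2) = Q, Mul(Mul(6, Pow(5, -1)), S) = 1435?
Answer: Rational(20535605, 6) ≈ 3.4226e+6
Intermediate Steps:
S = Rational(7175, 6) (S = Mul(Rational(5, 6), 1435) = Rational(7175, 6) ≈ 1195.8)
Function('O')(Q) = Add(-2, Q)
Add(Function('O')(S), Mul(-1, -3421407)) = Add(Add(-2, Rational(7175, 6)), Mul(-1, -3421407)) = Add(Rational(7163, 6), 3421407) = Rational(20535605, 6)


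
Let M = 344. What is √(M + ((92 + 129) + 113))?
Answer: √678 ≈ 26.038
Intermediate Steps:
√(M + ((92 + 129) + 113)) = √(344 + ((92 + 129) + 113)) = √(344 + (221 + 113)) = √(344 + 334) = √678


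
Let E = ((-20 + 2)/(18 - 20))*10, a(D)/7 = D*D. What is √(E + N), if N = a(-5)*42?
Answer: 4*√465 ≈ 86.255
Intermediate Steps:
a(D) = 7*D² (a(D) = 7*(D*D) = 7*D²)
N = 7350 (N = (7*(-5)²)*42 = (7*25)*42 = 175*42 = 7350)
E = 90 (E = -18/(-2)*10 = -18*(-½)*10 = 9*10 = 90)
√(E + N) = √(90 + 7350) = √7440 = 4*√465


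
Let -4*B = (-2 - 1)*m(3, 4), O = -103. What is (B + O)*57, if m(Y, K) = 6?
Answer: -11229/2 ≈ -5614.5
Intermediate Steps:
B = 9/2 (B = -(-2 - 1)*6/4 = -(-3)*6/4 = -¼*(-18) = 9/2 ≈ 4.5000)
(B + O)*57 = (9/2 - 103)*57 = -197/2*57 = -11229/2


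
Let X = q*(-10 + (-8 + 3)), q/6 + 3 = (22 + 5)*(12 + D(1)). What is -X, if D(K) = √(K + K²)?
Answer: 28890 + 2430*√2 ≈ 32327.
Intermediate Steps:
q = 1926 + 162*√2 (q = -18 + 6*((22 + 5)*(12 + √(1*(1 + 1)))) = -18 + 6*(27*(12 + √(1*2))) = -18 + 6*(27*(12 + √2)) = -18 + 6*(324 + 27*√2) = -18 + (1944 + 162*√2) = 1926 + 162*√2 ≈ 2155.1)
X = -28890 - 2430*√2 (X = (1926 + 162*√2)*(-10 + (-8 + 3)) = (1926 + 162*√2)*(-10 - 5) = (1926 + 162*√2)*(-15) = -28890 - 2430*√2 ≈ -32327.)
-X = -(-28890 - 2430*√2) = 28890 + 2430*√2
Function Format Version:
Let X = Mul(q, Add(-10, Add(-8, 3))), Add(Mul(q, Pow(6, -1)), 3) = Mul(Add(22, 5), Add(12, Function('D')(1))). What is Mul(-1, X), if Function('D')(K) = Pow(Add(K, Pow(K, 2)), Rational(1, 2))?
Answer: Add(28890, Mul(2430, Pow(2, Rational(1, 2)))) ≈ 32327.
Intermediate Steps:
q = Add(1926, Mul(162, Pow(2, Rational(1, 2)))) (q = Add(-18, Mul(6, Mul(Add(22, 5), Add(12, Pow(Mul(1, Add(1, 1)), Rational(1, 2)))))) = Add(-18, Mul(6, Mul(27, Add(12, Pow(Mul(1, 2), Rational(1, 2)))))) = Add(-18, Mul(6, Mul(27, Add(12, Pow(2, Rational(1, 2)))))) = Add(-18, Mul(6, Add(324, Mul(27, Pow(2, Rational(1, 2)))))) = Add(-18, Add(1944, Mul(162, Pow(2, Rational(1, 2))))) = Add(1926, Mul(162, Pow(2, Rational(1, 2)))) ≈ 2155.1)
X = Add(-28890, Mul(-2430, Pow(2, Rational(1, 2)))) (X = Mul(Add(1926, Mul(162, Pow(2, Rational(1, 2)))), Add(-10, Add(-8, 3))) = Mul(Add(1926, Mul(162, Pow(2, Rational(1, 2)))), Add(-10, -5)) = Mul(Add(1926, Mul(162, Pow(2, Rational(1, 2)))), -15) = Add(-28890, Mul(-2430, Pow(2, Rational(1, 2)))) ≈ -32327.)
Mul(-1, X) = Mul(-1, Add(-28890, Mul(-2430, Pow(2, Rational(1, 2))))) = Add(28890, Mul(2430, Pow(2, Rational(1, 2))))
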